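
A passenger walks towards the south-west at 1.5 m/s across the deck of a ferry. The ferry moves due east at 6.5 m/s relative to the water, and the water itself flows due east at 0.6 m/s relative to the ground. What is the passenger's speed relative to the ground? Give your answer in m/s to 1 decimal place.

6.1 m/s

In east/north components (m/s): passenger relative to ferry = (-1.061, -1.061); ferry relative to water = (6.500, 0.000); water relative to ground = (0.600, 0.000).
Sum = (6.039, -1.061) m/s.
Speed = |(6.039, -1.061)| = 6.132 m/s.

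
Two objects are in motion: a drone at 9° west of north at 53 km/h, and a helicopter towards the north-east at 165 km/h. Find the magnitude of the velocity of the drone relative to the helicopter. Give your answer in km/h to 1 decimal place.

Taking east as x and north as y: drone velocity = (-8.291, 52.347) km/h; helicopter velocity = (116.673, 116.673) km/h.
Velocity of drone relative to helicopter = (-8.291, 52.347) − (116.673, 116.673) = (-124.964, -64.325) km/h.
Magnitude = |(-124.964, -64.325)| = 140.548 km/h.

140.5 km/h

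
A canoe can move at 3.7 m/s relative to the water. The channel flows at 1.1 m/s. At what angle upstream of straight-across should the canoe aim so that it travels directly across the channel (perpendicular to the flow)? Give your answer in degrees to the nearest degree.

17°

To cancel the current, the upstream component of the canoe's velocity must equal the flow: 3.7 sin θ = 1.1.
sin θ = 1.1 / 3.7 = 0.2973.
θ = arcsin(0.2973) = 17.295°.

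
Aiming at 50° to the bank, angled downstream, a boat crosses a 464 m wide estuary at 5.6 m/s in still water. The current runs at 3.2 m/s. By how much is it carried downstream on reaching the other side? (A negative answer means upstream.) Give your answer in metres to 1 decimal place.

735.5 m

Perpendicular speed = 4.290 m/s; crossing time = 464 / 4.290 = 108.162 s.
Net downstream speed = 6.800 m/s.
Drift = 6.800 × 108.162 = 735.462 m (downstream).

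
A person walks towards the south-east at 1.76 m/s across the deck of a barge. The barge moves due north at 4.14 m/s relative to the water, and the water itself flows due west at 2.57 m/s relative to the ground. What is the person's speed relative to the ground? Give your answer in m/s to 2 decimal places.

In east/north components (m/s): person relative to barge = (1.245, -1.245); barge relative to water = (0.000, 4.140); water relative to ground = (-2.570, 0.000).
Sum = (-1.325, 2.895) m/s.
Speed = |(-1.325, 2.895)| = 3.184 m/s.

3.18 m/s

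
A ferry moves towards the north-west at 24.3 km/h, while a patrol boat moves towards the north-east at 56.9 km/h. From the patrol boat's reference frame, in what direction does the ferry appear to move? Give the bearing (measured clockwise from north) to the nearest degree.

Taking east as x and north as y: ferry velocity = (-17.183, 17.183) km/h; patrol boat velocity = (40.234, 40.234) km/h.
Velocity of ferry relative to patrol boat = (-17.183, 17.183) − (40.234, 40.234) = (-57.417, -23.052) km/h.
Bearing = atan2(-57.42, -23.05) = 248.13° clockwise from north.

248°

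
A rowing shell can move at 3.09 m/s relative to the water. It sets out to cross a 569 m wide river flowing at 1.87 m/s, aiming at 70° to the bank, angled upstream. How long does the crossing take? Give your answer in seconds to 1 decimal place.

196.0 s

The component of the rowing shell's velocity perpendicular to the bank is 3.09 × sin 70° = 2.904 m/s.
The flow acts along the bank and has no component across it.
Time = 569 / 2.904 = 195.960 s.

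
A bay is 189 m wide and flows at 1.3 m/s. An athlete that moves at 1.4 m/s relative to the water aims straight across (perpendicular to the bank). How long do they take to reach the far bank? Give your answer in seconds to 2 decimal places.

135.00 s

The component of the athlete's velocity perpendicular to the bank is 1.4 m/s.
The current is parallel to the bank, so it does not affect the crossing time.
Time = 189 / 1.400 = 135.000 s.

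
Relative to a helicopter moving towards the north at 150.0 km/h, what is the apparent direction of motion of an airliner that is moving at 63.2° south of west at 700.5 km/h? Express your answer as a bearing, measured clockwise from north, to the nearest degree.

Taking east as x and north as y: airliner velocity = (-315.840, -625.256) km/h; helicopter velocity = (0.000, 150.000) km/h.
Velocity of airliner relative to helicopter = (-315.840, -625.256) − (0.000, 150.000) = (-315.840, -775.256) km/h.
Bearing = atan2(-315.84, -775.26) = 202.17° clockwise from north.

202°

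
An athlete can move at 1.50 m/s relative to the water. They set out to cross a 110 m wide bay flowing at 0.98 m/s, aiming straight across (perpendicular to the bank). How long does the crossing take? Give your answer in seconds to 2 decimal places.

73.33 s

The component of the athlete's velocity perpendicular to the bank is 1.50 m/s.
The current is parallel to the bank, so it does not affect the crossing time.
Time = 110 / 1.500 = 73.333 s.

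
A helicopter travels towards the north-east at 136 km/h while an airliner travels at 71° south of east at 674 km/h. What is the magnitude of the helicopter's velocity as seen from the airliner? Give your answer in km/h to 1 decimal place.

743.7 km/h

Taking east as x and north as y: helicopter velocity = (96.167, 96.167) km/h; airliner velocity = (219.433, -637.280) km/h.
Velocity of helicopter relative to airliner = (96.167, 96.167) − (219.433, -637.280) = (-123.266, 733.446) km/h.
Magnitude = |(-123.266, 733.446)| = 743.732 km/h.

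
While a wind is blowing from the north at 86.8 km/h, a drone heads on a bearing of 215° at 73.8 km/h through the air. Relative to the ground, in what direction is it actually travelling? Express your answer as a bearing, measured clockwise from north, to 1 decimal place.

196.0°

Taking east as x and north as y: velocity relative to the air = (-42.330, -60.453) km/h; the air relative to ground = (0.000, -86.800) km/h.
Velocity relative to ground = (-42.330, -60.453) + (0.000, -86.800) = (-42.330, -147.253) km/h.
Bearing = atan2(-42.33, -147.25) = 196.04° clockwise from north.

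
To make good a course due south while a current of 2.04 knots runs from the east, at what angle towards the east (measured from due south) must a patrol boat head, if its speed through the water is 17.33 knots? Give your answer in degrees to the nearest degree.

7°

The current pushes perpendicular to the desired track; the heading must have a component into the current equal to 2.04 knots: 17.33 sin θ = 2.04.
sin θ = 0.1177, so θ = 6.760°.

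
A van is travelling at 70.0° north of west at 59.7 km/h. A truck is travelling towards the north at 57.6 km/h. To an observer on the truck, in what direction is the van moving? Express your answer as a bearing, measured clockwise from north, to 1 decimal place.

Taking east as x and north as y: van velocity = (-20.419, 56.100) km/h; truck velocity = (0.000, 57.600) km/h.
Velocity of van relative to truck = (-20.419, 56.100) − (0.000, 57.600) = (-20.419, -1.500) km/h.
Bearing = atan2(-20.42, -1.50) = 265.80° clockwise from north.

265.8°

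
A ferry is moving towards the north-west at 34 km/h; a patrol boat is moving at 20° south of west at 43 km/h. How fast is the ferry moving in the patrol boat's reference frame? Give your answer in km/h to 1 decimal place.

Taking east as x and north as y: ferry velocity = (-24.042, 24.042) km/h; patrol boat velocity = (-40.407, -14.707) km/h.
Velocity of ferry relative to patrol boat = (-24.042, 24.042) − (-40.407, -14.707) = (16.365, 38.748) km/h.
Magnitude = |(16.365, 38.748)| = 42.063 km/h.

42.1 km/h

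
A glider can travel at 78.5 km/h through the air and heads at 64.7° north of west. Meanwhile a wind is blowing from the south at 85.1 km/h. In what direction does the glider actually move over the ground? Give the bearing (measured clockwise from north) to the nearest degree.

Taking east as x and north as y: velocity relative to the air = (-33.548, 70.970) km/h; the air relative to ground = (0.000, 85.100) km/h.
Velocity relative to ground = (-33.548, 70.970) + (0.000, 85.100) = (-33.548, 156.070) km/h.
Bearing = atan2(-33.55, 156.07) = 347.87° clockwise from north.

348°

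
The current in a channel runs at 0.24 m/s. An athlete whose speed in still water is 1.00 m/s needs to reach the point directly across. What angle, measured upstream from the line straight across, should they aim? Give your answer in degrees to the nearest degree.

14°

To cancel the current, the upstream component of the athlete's velocity must equal the flow: 1.00 sin θ = 0.24.
sin θ = 0.24 / 1.00 = 0.2400.
θ = arcsin(0.2400) = 13.887°.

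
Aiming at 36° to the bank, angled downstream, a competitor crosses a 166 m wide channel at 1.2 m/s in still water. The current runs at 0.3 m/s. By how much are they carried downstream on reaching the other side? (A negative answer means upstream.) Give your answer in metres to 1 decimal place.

Perpendicular speed = 0.705 m/s; crossing time = 166 / 0.705 = 235.347 s.
Net downstream speed = 1.271 m/s.
Drift = 1.271 × 235.347 = 299.083 m (downstream).

299.1 m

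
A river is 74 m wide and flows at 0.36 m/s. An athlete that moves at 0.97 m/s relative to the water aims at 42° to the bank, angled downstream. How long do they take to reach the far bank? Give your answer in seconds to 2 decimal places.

114.01 s

The component of the athlete's velocity perpendicular to the bank is 0.97 × sin 42° = 0.649 m/s.
Only the cross-stream component determines the crossing time; the current contributes nothing perpendicular to the bank.
Time = 74 / 0.649 = 114.012 s.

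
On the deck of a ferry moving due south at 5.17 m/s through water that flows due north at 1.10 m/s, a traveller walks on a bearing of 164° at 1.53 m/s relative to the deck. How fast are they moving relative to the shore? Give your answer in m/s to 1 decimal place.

In east/north components (m/s): traveller relative to ferry = (0.422, -1.471); ferry relative to water = (0.000, -5.170); water relative to ground = (0.000, 1.100).
Sum = (0.422, -5.541) m/s.
Speed = |(0.422, -5.541)| = 5.557 m/s.

5.6 m/s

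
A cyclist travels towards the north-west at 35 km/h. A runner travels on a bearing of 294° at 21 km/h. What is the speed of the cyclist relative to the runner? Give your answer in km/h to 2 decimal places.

17.14 km/h

Taking east as x and north as y: cyclist velocity = (-24.749, 24.749) km/h; runner velocity = (-19.184, 8.541) km/h.
Velocity of cyclist relative to runner = (-24.749, 24.749) − (-19.184, 8.541) = (-5.564, 16.207) km/h.
Magnitude = |(-5.564, 16.207)| = 17.136 km/h.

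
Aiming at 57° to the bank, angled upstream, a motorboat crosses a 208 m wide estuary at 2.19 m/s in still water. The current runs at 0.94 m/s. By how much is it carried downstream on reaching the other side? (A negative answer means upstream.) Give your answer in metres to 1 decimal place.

-28.6 m

Perpendicular speed = 1.837 m/s; crossing time = 208 / 1.837 = 113.247 s.
Net downstream speed = -0.253 m/s.
Drift = -0.253 × 113.247 = -28.624 m (upstream).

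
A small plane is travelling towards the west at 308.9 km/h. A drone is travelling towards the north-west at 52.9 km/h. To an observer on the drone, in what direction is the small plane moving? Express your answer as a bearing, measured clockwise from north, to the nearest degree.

Taking east as x and north as y: small plane velocity = (-308.900, 0.000) km/h; drone velocity = (-37.406, 37.406) km/h.
Velocity of small plane relative to drone = (-308.900, 0.000) − (-37.406, 37.406) = (-271.494, -37.406) km/h.
Bearing = atan2(-271.49, -37.41) = 262.16° clockwise from north.

262°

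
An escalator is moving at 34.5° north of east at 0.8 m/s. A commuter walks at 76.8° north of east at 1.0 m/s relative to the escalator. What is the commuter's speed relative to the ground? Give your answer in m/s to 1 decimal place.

1.7 m/s

Taking east as x and north as y: escalator velocity = (0.659, 0.453) m/s; commuter velocity relative to escalator = (0.228, 0.974) m/s.
Velocity relative to ground = (0.659, 0.453) + (0.228, 0.974) = (0.888, 1.427) m/s.
Speed = |(0.888, 1.427)| = 1.680 m/s.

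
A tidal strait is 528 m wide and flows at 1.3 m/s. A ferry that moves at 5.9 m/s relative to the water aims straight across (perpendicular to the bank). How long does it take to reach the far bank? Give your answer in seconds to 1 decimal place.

89.5 s

The component of the ferry's velocity perpendicular to the bank is 5.9 m/s.
The flow acts along the bank and has no component across it.
Time = 528 / 5.900 = 89.492 s.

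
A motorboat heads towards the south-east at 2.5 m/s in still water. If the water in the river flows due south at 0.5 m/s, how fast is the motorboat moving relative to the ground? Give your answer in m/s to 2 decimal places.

Taking east as x and north as y: velocity relative to the water = (1.768, -1.768) m/s; the water relative to ground = (0.000, -0.500) m/s.
Velocity relative to ground = (1.768, -1.768) + (0.000, -0.500) = (1.768, -2.268) m/s.
Speed = |(1.768, -2.268)| = 2.875 m/s.

2.88 m/s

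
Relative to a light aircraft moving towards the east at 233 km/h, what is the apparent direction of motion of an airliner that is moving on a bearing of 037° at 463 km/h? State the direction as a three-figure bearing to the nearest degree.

Taking east as x and north as y: airliner velocity = (278.640, 369.768) km/h; light aircraft velocity = (233.000, 0.000) km/h.
Velocity of airliner relative to light aircraft = (278.640, 369.768) − (233.000, 0.000) = (45.640, 369.768) km/h.
Bearing = atan2(45.64, 369.77) = 7.04° clockwise from north.

007°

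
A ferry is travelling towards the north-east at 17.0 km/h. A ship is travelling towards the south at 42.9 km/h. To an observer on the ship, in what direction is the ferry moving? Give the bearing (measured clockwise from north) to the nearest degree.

012°

Taking east as x and north as y: ferry velocity = (12.021, 12.021) km/h; ship velocity = (0.000, -42.900) km/h.
Velocity of ferry relative to ship = (12.021, 12.021) − (0.000, -42.900) = (12.021, 54.921) km/h.
Bearing = atan2(12.02, 54.92) = 12.35° clockwise from north.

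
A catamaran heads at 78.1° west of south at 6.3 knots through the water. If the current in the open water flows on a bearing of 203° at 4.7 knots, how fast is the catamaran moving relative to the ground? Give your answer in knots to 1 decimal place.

9.8 knots

Taking east as x and north as y: velocity relative to the water = (-6.165, -1.299) knots; the water relative to ground = (-1.836, -4.326) knots.
Velocity relative to ground = (-6.165, -1.299) + (-1.836, -4.326) = (-8.001, -5.625) knots.
Speed = |(-8.001, -5.625)| = 9.781 knots.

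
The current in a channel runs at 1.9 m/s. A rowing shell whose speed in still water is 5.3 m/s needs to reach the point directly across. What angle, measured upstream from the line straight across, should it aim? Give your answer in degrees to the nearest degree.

21°

To cancel the current, the upstream component of the rowing shell's velocity must equal the flow: 5.3 sin θ = 1.9.
sin θ = 1.9 / 5.3 = 0.3585.
θ = arcsin(0.3585) = 21.008°.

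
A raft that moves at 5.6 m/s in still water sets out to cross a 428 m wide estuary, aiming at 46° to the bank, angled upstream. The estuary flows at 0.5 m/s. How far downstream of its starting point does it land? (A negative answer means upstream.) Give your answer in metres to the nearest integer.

Perpendicular speed = 4.028 m/s; crossing time = 428 / 4.028 = 106.248 s.
Net downstream speed = -3.390 m/s.
Drift = -3.390 × 106.248 = -360.191 m (upstream).

-360 m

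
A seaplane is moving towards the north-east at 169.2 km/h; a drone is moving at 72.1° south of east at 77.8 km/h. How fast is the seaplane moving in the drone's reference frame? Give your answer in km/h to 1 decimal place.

Taking east as x and north as y: seaplane velocity = (119.642, 119.642) km/h; drone velocity = (23.912, -74.034) km/h.
Velocity of seaplane relative to drone = (119.642, 119.642) − (23.912, -74.034) = (95.730, 193.677) km/h.
Magnitude = |(95.730, 193.677)| = 216.044 km/h.

216.0 km/h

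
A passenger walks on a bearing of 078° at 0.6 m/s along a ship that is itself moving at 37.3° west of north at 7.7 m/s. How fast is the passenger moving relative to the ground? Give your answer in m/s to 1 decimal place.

7.5 m/s

Taking east as x and north as y: ship velocity = (-4.666, 6.125) m/s; passenger velocity relative to ship = (0.587, 0.125) m/s.
Velocity relative to ground = (-4.666, 6.125) + (0.587, 0.125) = (-4.079, 6.250) m/s.
Speed = |(-4.079, 6.250)| = 7.463 m/s.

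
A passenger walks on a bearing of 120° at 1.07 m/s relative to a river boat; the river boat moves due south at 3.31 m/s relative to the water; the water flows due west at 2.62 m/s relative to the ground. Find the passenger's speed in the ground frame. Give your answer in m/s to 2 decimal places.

In east/north components (m/s): passenger relative to river boat = (0.927, -0.535); river boat relative to water = (0.000, -3.310); water relative to ground = (-2.620, 0.000).
Sum = (-1.693, -3.845) m/s.
Speed = |(-1.693, -3.845)| = 4.201 m/s.

4.20 m/s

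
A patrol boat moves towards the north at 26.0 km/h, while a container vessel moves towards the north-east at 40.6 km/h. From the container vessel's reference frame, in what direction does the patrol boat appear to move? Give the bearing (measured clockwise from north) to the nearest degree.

Taking east as x and north as y: patrol boat velocity = (0.000, 26.000) km/h; container vessel velocity = (28.709, 28.709) km/h.
Velocity of patrol boat relative to container vessel = (0.000, 26.000) − (28.709, 28.709) = (-28.709, -2.709) km/h.
Bearing = atan2(-28.71, -2.71) = 264.61° clockwise from north.

265°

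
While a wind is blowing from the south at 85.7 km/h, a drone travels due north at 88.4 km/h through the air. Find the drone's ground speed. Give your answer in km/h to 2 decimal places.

Taking east as x and north as y: velocity relative to the air = (0.000, 88.400) km/h; the air relative to ground = (0.000, 85.700) km/h.
Velocity relative to ground = (0.000, 88.400) + (0.000, 85.700) = (0.000, 174.100) km/h.
Speed = |(0.000, 174.100)| = 174.100 km/h.

174.10 km/h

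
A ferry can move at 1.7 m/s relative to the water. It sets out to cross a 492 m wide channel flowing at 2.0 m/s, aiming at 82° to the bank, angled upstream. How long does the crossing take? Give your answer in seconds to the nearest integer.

The component of the ferry's velocity perpendicular to the bank is 1.7 × sin 82° = 1.683 m/s.
The flow acts along the bank and has no component across it.
Time = 492 / 1.683 = 292.256 s.

292 s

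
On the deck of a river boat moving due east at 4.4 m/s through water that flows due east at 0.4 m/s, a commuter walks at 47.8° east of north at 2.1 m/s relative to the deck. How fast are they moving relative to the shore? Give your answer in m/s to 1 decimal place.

6.5 m/s

In east/north components (m/s): commuter relative to river boat = (1.556, 1.411); river boat relative to water = (4.400, 0.000); water relative to ground = (0.400, 0.000).
Sum = (6.356, 1.411) m/s.
Speed = |(6.356, 1.411)| = 6.510 m/s.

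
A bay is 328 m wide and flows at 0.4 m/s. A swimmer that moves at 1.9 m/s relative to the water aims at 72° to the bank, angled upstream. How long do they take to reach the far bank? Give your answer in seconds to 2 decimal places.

The component of the swimmer's velocity perpendicular to the bank is 1.9 × sin 72° = 1.807 m/s.
The flow acts along the bank and has no component across it.
Time = 328 / 1.807 = 181.516 s.

181.52 s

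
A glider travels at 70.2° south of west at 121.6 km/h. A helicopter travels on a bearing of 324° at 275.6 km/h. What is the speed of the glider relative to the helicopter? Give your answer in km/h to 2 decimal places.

358.35 km/h

Taking east as x and north as y: glider velocity = (-41.191, -114.411) km/h; helicopter velocity = (-161.994, 222.965) km/h.
Velocity of glider relative to helicopter = (-41.191, -114.411) − (-161.994, 222.965) = (120.803, -337.376) km/h.
Magnitude = |(120.803, -337.376)| = 358.352 km/h.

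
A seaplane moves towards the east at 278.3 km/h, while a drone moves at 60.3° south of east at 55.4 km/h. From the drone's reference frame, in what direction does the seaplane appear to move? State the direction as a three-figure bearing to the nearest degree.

Taking east as x and north as y: seaplane velocity = (278.300, 0.000) km/h; drone velocity = (27.448, -48.122) km/h.
Velocity of seaplane relative to drone = (278.300, 0.000) − (27.448, -48.122) = (250.852, 48.122) km/h.
Bearing = atan2(250.85, 48.12) = 79.14° clockwise from north.

079°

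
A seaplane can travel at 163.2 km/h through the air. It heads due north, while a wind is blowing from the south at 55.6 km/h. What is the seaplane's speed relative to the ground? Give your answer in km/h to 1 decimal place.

Taking east as x and north as y: velocity relative to the air = (0.000, 163.200) km/h; the air relative to ground = (0.000, 55.600) km/h.
Velocity relative to ground = (0.000, 163.200) + (0.000, 55.600) = (0.000, 218.800) km/h.
Speed = |(0.000, 218.800)| = 218.800 km/h.

218.8 km/h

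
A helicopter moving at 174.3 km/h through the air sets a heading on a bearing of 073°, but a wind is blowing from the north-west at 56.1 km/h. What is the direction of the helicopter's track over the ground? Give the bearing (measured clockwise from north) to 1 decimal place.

086.9°

Taking east as x and north as y: velocity relative to the air = (166.684, 50.960) km/h; the air relative to ground = (39.669, -39.669) km/h.
Velocity relative to ground = (166.684, 50.960) + (39.669, -39.669) = (206.353, 11.292) km/h.
Bearing = atan2(206.35, 11.29) = 86.87° clockwise from north.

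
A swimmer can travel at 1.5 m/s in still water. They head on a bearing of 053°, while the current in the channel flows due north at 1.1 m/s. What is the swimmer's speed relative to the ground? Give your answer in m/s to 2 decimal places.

Taking east as x and north as y: velocity relative to the water = (1.198, 0.903) m/s; the water relative to ground = (0.000, 1.100) m/s.
Velocity relative to ground = (1.198, 0.903) + (0.000, 1.100) = (1.198, 2.003) m/s.
Speed = |(1.198, 2.003)| = 2.334 m/s.

2.33 m/s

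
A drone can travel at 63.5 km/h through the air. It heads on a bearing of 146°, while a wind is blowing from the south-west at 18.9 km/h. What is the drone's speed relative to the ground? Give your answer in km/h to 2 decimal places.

62.70 km/h

Taking east as x and north as y: velocity relative to the air = (35.509, -52.644) km/h; the air relative to ground = (13.364, 13.364) km/h.
Velocity relative to ground = (35.509, -52.644) + (13.364, 13.364) = (48.873, -39.280) km/h.
Speed = |(48.873, -39.280)| = 62.701 km/h.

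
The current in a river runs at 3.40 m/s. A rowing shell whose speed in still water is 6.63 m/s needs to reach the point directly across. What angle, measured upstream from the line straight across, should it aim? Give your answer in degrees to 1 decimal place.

30.9°

To cancel the current, the upstream component of the rowing shell's velocity must equal the flow: 6.63 sin θ = 3.40.
sin θ = 3.40 / 6.63 = 0.5128.
θ = arcsin(0.5128) = 30.852°.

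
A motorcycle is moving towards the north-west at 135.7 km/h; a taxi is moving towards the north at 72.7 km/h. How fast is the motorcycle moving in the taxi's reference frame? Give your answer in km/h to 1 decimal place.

98.7 km/h

Taking east as x and north as y: motorcycle velocity = (-95.954, 95.954) km/h; taxi velocity = (0.000, 72.700) km/h.
Velocity of motorcycle relative to taxi = (-95.954, 95.954) − (0.000, 72.700) = (-95.954, 23.254) km/h.
Magnitude = |(-95.954, 23.254)| = 98.732 km/h.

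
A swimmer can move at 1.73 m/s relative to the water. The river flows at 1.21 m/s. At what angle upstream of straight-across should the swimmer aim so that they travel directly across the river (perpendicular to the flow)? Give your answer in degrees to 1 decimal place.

To cancel the current, the upstream component of the swimmer's velocity must equal the flow: 1.73 sin θ = 1.21.
sin θ = 1.21 / 1.73 = 0.6994.
θ = arcsin(0.6994) = 44.381°.

44.4°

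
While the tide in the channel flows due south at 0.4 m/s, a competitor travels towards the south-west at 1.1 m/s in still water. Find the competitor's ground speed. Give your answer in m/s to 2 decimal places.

Taking east as x and north as y: velocity relative to the water = (-0.778, -0.778) m/s; the water relative to ground = (0.000, -0.400) m/s.
Velocity relative to ground = (-0.778, -0.778) + (0.000, -0.400) = (-0.778, -1.178) m/s.
Speed = |(-0.778, -1.178)| = 1.411 m/s.

1.41 m/s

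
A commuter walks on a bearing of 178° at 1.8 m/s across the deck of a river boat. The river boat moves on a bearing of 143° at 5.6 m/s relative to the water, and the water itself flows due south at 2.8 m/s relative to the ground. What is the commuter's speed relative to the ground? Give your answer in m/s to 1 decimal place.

In east/north components (m/s): commuter relative to river boat = (0.063, -1.799); river boat relative to water = (3.370, -4.472); water relative to ground = (0.000, -2.800).
Sum = (3.433, -9.071) m/s.
Speed = |(3.433, -9.071)| = 9.699 m/s.

9.7 m/s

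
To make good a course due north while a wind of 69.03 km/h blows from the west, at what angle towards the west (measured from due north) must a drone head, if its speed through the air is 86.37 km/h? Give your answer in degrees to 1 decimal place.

The wind pushes perpendicular to the desired track; the heading must have a component into the wind equal to 69.03 km/h: 86.37 sin θ = 69.03.
sin θ = 0.7992, so θ = 53.057°.

53.1°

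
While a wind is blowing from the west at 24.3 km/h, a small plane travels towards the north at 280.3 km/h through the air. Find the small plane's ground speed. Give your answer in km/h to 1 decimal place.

281.4 km/h

Taking east as x and north as y: velocity relative to the air = (0.000, 280.300) km/h; the air relative to ground = (24.300, 0.000) km/h.
Velocity relative to ground = (0.000, 280.300) + (24.300, 0.000) = (24.300, 280.300) km/h.
Speed = |(24.300, 280.300)| = 281.351 km/h.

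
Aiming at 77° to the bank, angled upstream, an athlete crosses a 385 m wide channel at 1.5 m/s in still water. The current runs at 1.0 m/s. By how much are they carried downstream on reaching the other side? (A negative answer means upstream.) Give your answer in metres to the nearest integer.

175 m

Perpendicular speed = 1.462 m/s; crossing time = 385 / 1.462 = 263.418 s.
Net downstream speed = 0.663 m/s.
Drift = 0.663 × 263.418 = 174.534 m (downstream).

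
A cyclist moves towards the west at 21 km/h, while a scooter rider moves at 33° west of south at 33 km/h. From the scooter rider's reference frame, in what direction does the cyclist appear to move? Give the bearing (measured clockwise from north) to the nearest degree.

Taking east as x and north as y: cyclist velocity = (-21.000, 0.000) km/h; scooter rider velocity = (-17.973, -27.676) km/h.
Velocity of cyclist relative to scooter rider = (-21.000, 0.000) − (-17.973, -27.676) = (-3.027, 27.676) km/h.
Bearing = atan2(-3.03, 27.68) = 353.76° clockwise from north.

354°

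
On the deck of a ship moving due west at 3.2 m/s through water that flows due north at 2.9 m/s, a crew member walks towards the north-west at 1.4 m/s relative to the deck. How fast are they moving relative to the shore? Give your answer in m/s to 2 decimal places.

In east/north components (m/s): crew member relative to ship = (-0.990, 0.990); ship relative to water = (-3.200, 0.000); water relative to ground = (0.000, 2.900).
Sum = (-4.190, 3.890) m/s.
Speed = |(-4.190, 3.890)| = 5.717 m/s.

5.72 m/s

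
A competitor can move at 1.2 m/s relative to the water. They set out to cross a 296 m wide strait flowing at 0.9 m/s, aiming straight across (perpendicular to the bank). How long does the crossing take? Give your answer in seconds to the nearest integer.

247 s

The component of the competitor's velocity perpendicular to the bank is 1.2 m/s.
The flow acts along the bank and has no component across it.
Time = 296 / 1.200 = 246.667 s.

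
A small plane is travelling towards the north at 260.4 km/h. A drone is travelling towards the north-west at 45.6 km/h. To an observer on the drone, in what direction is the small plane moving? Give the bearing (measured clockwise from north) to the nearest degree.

Taking east as x and north as y: small plane velocity = (0.000, 260.400) km/h; drone velocity = (-32.244, 32.244) km/h.
Velocity of small plane relative to drone = (0.000, 260.400) − (-32.244, 32.244) = (32.244, 228.156) km/h.
Bearing = atan2(32.24, 228.16) = 8.04° clockwise from north.

008°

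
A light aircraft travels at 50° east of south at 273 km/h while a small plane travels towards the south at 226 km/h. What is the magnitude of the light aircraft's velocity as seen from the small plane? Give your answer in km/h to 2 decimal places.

215.15 km/h

Taking east as x and north as y: light aircraft velocity = (209.130, -175.481) km/h; small plane velocity = (0.000, -226.000) km/h.
Velocity of light aircraft relative to small plane = (209.130, -175.481) − (0.000, -226.000) = (209.130, 50.519) km/h.
Magnitude = |(209.130, 50.519)| = 215.145 km/h.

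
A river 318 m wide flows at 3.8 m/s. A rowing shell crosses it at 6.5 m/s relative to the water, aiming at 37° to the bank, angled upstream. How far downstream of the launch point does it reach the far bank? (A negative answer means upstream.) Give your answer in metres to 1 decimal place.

-113.1 m

Perpendicular speed = 3.912 m/s; crossing time = 318 / 3.912 = 81.293 s.
Net downstream speed = -1.391 m/s.
Drift = -1.391 × 81.293 = -113.089 m (upstream).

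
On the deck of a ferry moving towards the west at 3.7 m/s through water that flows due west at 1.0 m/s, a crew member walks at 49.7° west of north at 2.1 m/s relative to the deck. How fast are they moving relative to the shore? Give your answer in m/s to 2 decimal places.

In east/north components (m/s): crew member relative to ferry = (-1.602, 1.358); ferry relative to water = (-3.700, 0.000); water relative to ground = (-1.000, 0.000).
Sum = (-6.302, 1.358) m/s.
Speed = |(-6.302, 1.358)| = 6.446 m/s.

6.45 m/s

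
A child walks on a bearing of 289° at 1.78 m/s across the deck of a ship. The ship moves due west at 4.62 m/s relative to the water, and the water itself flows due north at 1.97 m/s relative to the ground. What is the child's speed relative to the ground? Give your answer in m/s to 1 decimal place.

6.8 m/s

In east/north components (m/s): child relative to ship = (-1.683, 0.580); ship relative to water = (-4.620, 0.000); water relative to ground = (0.000, 1.970).
Sum = (-6.303, 2.550) m/s.
Speed = |(-6.303, 2.550)| = 6.799 m/s.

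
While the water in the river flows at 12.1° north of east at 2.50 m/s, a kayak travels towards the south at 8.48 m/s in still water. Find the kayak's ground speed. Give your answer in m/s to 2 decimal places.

8.32 m/s

Taking east as x and north as y: velocity relative to the water = (0.000, -8.480) m/s; the water relative to ground = (2.444, 0.524) m/s.
Velocity relative to ground = (0.000, -8.480) + (2.444, 0.524) = (2.444, -7.956) m/s.
Speed = |(2.444, -7.956)| = 8.323 m/s.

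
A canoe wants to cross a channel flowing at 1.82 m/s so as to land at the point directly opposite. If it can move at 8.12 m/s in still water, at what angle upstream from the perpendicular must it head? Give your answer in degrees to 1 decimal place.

To cancel the current, the upstream component of the canoe's velocity must equal the flow: 8.12 sin θ = 1.82.
sin θ = 1.82 / 8.12 = 0.2241.
θ = arcsin(0.2241) = 12.952°.

13.0°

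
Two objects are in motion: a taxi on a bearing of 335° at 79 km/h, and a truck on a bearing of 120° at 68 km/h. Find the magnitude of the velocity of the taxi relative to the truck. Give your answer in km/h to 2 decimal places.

140.24 km/h

Taking east as x and north as y: taxi velocity = (-33.387, 71.598) km/h; truck velocity = (58.890, -34.000) km/h.
Velocity of taxi relative to truck = (-33.387, 71.598) − (58.890, -34.000) = (-92.277, 105.598) km/h.
Magnitude = |(-92.277, 105.598)| = 140.235 km/h.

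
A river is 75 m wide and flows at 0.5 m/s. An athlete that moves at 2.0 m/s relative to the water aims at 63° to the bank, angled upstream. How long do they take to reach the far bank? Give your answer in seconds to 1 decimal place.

The component of the athlete's velocity perpendicular to the bank is 2.0 × sin 63° = 1.782 m/s.
The current is parallel to the bank, so it does not affect the crossing time.
Time = 75 / 1.782 = 42.087 s.

42.1 s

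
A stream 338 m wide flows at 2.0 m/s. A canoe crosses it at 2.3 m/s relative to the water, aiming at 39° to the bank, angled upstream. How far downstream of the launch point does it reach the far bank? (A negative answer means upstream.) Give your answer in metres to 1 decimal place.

49.6 m

Perpendicular speed = 1.447 m/s; crossing time = 338 / 1.447 = 233.516 s.
Net downstream speed = 0.213 m/s.
Drift = 0.213 × 233.516 = 49.637 m (downstream).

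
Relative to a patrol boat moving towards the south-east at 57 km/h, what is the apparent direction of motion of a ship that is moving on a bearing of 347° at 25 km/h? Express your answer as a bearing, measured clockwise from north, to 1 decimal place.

324.6°

Taking east as x and north as y: ship velocity = (-5.624, 24.359) km/h; patrol boat velocity = (40.305, -40.305) km/h.
Velocity of ship relative to patrol boat = (-5.624, 24.359) − (40.305, -40.305) = (-45.929, 64.664) km/h.
Bearing = atan2(-45.93, 64.66) = 324.62° clockwise from north.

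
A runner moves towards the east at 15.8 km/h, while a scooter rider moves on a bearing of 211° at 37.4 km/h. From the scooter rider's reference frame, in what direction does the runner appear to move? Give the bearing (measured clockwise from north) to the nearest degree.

048°

Taking east as x and north as y: runner velocity = (15.800, 0.000) km/h; scooter rider velocity = (-19.262, -32.058) km/h.
Velocity of runner relative to scooter rider = (15.800, 0.000) − (-19.262, -32.058) = (35.062, 32.058) km/h.
Bearing = atan2(35.06, 32.06) = 47.56° clockwise from north.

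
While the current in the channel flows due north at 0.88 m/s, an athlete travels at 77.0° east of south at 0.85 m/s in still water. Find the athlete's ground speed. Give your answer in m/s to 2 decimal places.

Taking east as x and north as y: velocity relative to the water = (0.828, -0.191) m/s; the water relative to ground = (0.000, 0.880) m/s.
Velocity relative to ground = (0.828, -0.191) + (0.000, 0.880) = (0.828, 0.689) m/s.
Speed = |(0.828, 0.689)| = 1.077 m/s.

1.08 m/s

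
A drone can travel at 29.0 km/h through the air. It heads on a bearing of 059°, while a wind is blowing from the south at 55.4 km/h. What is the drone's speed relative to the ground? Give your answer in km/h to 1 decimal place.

Taking east as x and north as y: velocity relative to the air = (24.858, 14.936) km/h; the air relative to ground = (0.000, 55.400) km/h.
Velocity relative to ground = (24.858, 14.936) + (0.000, 55.400) = (24.858, 70.336) km/h.
Speed = |(24.858, 70.336)| = 74.599 km/h.

74.6 km/h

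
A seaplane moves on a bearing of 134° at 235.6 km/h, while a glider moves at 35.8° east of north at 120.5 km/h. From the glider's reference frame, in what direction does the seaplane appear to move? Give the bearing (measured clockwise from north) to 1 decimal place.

Taking east as x and north as y: seaplane velocity = (169.476, -163.662) km/h; glider velocity = (70.487, 97.733) km/h.
Velocity of seaplane relative to glider = (169.476, -163.662) − (70.487, 97.733) = (98.989, -261.395) km/h.
Bearing = atan2(98.99, -261.39) = 159.26° clockwise from north.

159.3°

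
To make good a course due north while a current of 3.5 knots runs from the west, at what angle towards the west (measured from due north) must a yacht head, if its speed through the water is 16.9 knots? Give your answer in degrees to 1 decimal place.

12.0°

The current pushes perpendicular to the desired track; the heading must have a component into the current equal to 3.5 knots: 16.9 sin θ = 3.5.
sin θ = 0.2071, so θ = 11.952°.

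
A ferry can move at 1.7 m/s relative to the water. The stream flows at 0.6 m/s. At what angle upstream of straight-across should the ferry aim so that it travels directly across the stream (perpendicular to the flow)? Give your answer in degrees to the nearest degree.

To cancel the current, the upstream component of the ferry's velocity must equal the flow: 1.7 sin θ = 0.6.
sin θ = 0.6 / 1.7 = 0.3529.
θ = arcsin(0.3529) = 20.667°.

21°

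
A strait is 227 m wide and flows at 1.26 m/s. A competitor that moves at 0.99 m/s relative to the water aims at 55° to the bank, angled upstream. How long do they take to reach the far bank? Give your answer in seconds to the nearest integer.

280 s

The component of the competitor's velocity perpendicular to the bank is 0.99 × sin 55° = 0.811 m/s.
The current is parallel to the bank, so it does not affect the crossing time.
Time = 227 / 0.811 = 279.915 s.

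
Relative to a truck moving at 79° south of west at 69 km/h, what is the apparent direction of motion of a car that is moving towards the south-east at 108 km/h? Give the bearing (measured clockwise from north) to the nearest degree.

Taking east as x and north as y: car velocity = (76.368, -76.368) km/h; truck velocity = (-13.166, -67.732) km/h.
Velocity of car relative to truck = (76.368, -76.368) − (-13.166, -67.732) = (89.533, -8.635) km/h.
Bearing = atan2(89.53, -8.64) = 95.51° clockwise from north.

096°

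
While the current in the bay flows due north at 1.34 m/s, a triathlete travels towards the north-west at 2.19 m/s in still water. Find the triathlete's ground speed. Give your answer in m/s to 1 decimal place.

3.3 m/s

Taking east as x and north as y: velocity relative to the water = (-1.549, 1.549) m/s; the water relative to ground = (0.000, 1.340) m/s.
Velocity relative to ground = (-1.549, 1.549) + (0.000, 1.340) = (-1.549, 2.889) m/s.
Speed = |(-1.549, 2.889)| = 3.277 m/s.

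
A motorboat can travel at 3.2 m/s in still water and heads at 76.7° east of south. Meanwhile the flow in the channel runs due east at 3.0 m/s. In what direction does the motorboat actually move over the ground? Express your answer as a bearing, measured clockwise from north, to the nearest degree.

Taking east as x and north as y: velocity relative to the water = (3.114, -0.736) m/s; the water relative to ground = (3.000, 0.000) m/s.
Velocity relative to ground = (3.114, -0.736) + (3.000, 0.000) = (6.114, -0.736) m/s.
Bearing = atan2(6.11, -0.74) = 96.87° clockwise from north.

097°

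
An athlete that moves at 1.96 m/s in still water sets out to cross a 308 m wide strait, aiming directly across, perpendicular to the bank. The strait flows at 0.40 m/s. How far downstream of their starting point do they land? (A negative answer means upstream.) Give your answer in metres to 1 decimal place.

Perpendicular speed = 1.960 m/s; crossing time = 308 / 1.960 = 157.143 s.
Net downstream speed = 0.400 m/s.
Drift = 0.400 × 157.143 = 62.857 m (downstream).

62.9 m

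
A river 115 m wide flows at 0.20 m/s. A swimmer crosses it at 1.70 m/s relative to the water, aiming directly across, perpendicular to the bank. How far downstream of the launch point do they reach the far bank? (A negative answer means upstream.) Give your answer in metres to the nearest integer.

14 m

Perpendicular speed = 1.700 m/s; crossing time = 115 / 1.700 = 67.647 s.
Net downstream speed = 0.200 m/s.
Drift = 0.200 × 67.647 = 13.529 m (downstream).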